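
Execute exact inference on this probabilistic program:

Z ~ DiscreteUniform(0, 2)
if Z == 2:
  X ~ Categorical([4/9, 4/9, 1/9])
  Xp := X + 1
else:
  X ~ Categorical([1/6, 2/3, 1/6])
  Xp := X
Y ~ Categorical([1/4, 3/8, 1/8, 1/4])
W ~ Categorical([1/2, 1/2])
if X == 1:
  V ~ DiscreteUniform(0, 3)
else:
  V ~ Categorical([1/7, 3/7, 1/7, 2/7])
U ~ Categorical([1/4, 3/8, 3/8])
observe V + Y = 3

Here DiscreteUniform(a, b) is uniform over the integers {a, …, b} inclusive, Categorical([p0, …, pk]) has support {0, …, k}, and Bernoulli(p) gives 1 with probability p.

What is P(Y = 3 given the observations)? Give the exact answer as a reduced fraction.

P(Y = 3 | obs) = 39/178

Enumerate traces; 216 have nonzero weight after conditioning:
  (Z=0, X=0, Y=0, W=0, V=3, U=0) weight 1/2016
  (Z=0, X=0, Y=0, W=0, V=3, U=1) weight 1/1344
  (Z=0, X=0, Y=0, W=0, V=3, U=2) weight 1/1344
  (Z=0, X=0, Y=0, W=1, V=3, U=0) weight 1/2016
  (Z=0, X=0, Y=0, W=1, V=3, U=1) weight 1/1344
  (Z=0, X=0, Y=0, W=1, V=3, U=2) weight 1/1344
  (Z=0, X=0, Y=1, W=0, V=2, U=0) weight 1/2688
  (Z=0, X=0, Y=1, W=0, V=2, U=1) weight 1/1792
  (Z=0, X=0, Y=2, W=0, V=1, U=0) weight 1/2688
  (Z=0, X=0, Y=3, W=0, V=0, U=0) weight 1/4032
  … 206 more
Group by Y:
  weight(Y=0) = 25/378
  weight(Y=1) = 13/168
  weight(Y=2) = 61/1512
  weight(Y=3) = 13/252
Total weight = 25/378 + 13/168 + 61/1512 + 13/252 = 89/378
P(Y=0 | obs) = 25/378 / 89/378 = 25/89
P(Y=1 | obs) = 13/168 / 89/378 = 117/356
P(Y=2 | obs) = 61/1512 / 89/378 = 61/356
P(Y=3 | obs) = 13/252 / 89/378 = 39/178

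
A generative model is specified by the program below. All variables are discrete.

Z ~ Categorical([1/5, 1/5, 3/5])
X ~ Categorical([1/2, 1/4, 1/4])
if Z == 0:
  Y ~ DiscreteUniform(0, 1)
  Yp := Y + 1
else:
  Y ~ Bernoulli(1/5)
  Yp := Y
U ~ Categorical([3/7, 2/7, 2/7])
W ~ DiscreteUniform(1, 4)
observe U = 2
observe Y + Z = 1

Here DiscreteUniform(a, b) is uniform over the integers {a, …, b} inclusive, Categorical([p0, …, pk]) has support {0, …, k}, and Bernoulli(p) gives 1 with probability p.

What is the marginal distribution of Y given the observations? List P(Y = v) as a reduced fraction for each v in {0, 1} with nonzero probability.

P(Y=0) = 8/13, P(Y=1) = 5/13

Enumerate traces; 24 have nonzero weight after conditioning:
  (Z=0, X=0, Y=1, U=2, W=1) weight 1/280
  (Z=0, X=0, Y=1, U=2, W=2) weight 1/280
  (Z=0, X=0, Y=1, U=2, W=3) weight 1/280
  (Z=0, X=0, Y=1, U=2, W=4) weight 1/280
  (Z=0, X=1, Y=1, U=2, W=1) weight 1/560
  (Z=0, X=1, Y=1, U=2, W=2) weight 1/560
  (Z=0, X=1, Y=1, U=2, W=3) weight 1/560
  (Z=0, X=1, Y=1, U=2, W=4) weight 1/560
  (Z=1, X=0, Y=0, U=2, W=1) weight 1/175
  … 15 more
Group by Y:
  weight(Y=0) = 8/175
  weight(Y=1) = 1/35
Total weight = 8/175 + 1/35 = 13/175
P(Y=0 | obs) = 8/175 / 13/175 = 8/13
P(Y=1 | obs) = 1/35 / 13/175 = 5/13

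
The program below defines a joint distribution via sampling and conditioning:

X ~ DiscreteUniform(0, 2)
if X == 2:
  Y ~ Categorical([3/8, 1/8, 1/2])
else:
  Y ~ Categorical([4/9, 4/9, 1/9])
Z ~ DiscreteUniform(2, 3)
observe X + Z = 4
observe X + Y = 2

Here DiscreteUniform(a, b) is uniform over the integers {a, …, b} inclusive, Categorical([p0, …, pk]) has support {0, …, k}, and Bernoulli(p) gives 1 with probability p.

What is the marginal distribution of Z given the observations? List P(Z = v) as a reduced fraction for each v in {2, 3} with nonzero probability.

P(Z=2) = 27/59, P(Z=3) = 32/59

Enumerate traces; 2 have nonzero weight after conditioning:
  (X=1, Y=1, Z=3) weight 2/27
  (X=2, Y=0, Z=2) weight 1/16
Group by Z:
  weight(Z=2) = 1/16
  weight(Z=3) = 2/27
Total weight = 1/16 + 2/27 = 59/432
P(Z=2 | obs) = 1/16 / 59/432 = 27/59
P(Z=3 | obs) = 2/27 / 59/432 = 32/59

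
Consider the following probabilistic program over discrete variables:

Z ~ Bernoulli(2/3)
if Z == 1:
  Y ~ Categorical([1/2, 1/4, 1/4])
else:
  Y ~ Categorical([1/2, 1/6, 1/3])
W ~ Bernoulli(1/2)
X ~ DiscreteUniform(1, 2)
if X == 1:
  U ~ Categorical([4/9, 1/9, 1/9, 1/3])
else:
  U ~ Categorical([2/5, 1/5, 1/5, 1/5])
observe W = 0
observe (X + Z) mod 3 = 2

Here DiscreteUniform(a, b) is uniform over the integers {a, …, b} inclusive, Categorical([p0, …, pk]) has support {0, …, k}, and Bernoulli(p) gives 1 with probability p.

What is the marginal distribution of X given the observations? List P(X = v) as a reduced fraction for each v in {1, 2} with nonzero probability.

Enumerate traces; 24 have nonzero weight after conditioning:
  (Z=0, Y=0, W=0, X=2, U=0) weight 1/60
  (Z=0, Y=0, W=0, X=2, U=1) weight 1/120
  (Z=0, Y=0, W=0, X=2, U=2) weight 1/120
  (Z=0, Y=0, W=0, X=2, U=3) weight 1/120
  (Z=0, Y=1, W=0, X=2, U=0) weight 1/180
  (Z=0, Y=1, W=0, X=2, U=1) weight 1/360
  (Z=0, Y=1, W=0, X=2, U=2) weight 1/360
  (Z=0, Y=1, W=0, X=2, U=3) weight 1/360
  (Z=1, Y=0, W=0, X=1, U=0) weight 1/27
  … 15 more
Group by X:
  weight(X=1) = 1/6
  weight(X=2) = 1/12
Total weight = 1/6 + 1/12 = 1/4
P(X=1 | obs) = 1/6 / 1/4 = 2/3
P(X=2 | obs) = 1/12 / 1/4 = 1/3

P(X=1) = 2/3, P(X=2) = 1/3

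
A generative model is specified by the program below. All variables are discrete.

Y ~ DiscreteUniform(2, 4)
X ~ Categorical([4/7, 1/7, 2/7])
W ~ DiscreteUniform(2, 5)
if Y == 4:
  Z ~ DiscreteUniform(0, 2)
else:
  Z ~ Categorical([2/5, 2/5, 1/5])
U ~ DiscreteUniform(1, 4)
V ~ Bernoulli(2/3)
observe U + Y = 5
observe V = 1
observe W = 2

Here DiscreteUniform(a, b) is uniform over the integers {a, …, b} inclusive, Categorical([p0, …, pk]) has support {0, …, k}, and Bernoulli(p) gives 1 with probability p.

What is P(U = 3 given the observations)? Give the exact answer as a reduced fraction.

Enumerate traces; 27 have nonzero weight after conditioning:
  (Y=2, X=0, W=2, Z=0, U=3, V=1) weight 1/315
  (Y=2, X=0, W=2, Z=1, U=3, V=1) weight 1/315
  (Y=2, X=0, W=2, Z=2, U=3, V=1) weight 1/630
  (Y=2, X=1, W=2, Z=0, U=3, V=1) weight 1/1260
  (Y=2, X=1, W=2, Z=1, U=3, V=1) weight 1/1260
  (Y=2, X=1, W=2, Z=2, U=3, V=1) weight 1/2520
  (Y=2, X=2, W=2, Z=0, U=3, V=1) weight 1/630
  (Y=2, X=2, W=2, Z=1, U=3, V=1) weight 1/630
  (Y=3, X=0, W=2, Z=0, U=2, V=1) weight 1/315
  (Y=4, X=0, W=2, Z=0, U=1, V=1) weight 1/378
  … 17 more
Group by U:
  weight(U=1) = 1/72
  weight(U=2) = 1/72
  weight(U=3) = 1/72
Total weight = 1/72 + 1/72 + 1/72 = 1/24
P(U=1 | obs) = 1/72 / 1/24 = 1/3
P(U=2 | obs) = 1/72 / 1/24 = 1/3
P(U=3 | obs) = 1/72 / 1/24 = 1/3

P(U = 3 | obs) = 1/3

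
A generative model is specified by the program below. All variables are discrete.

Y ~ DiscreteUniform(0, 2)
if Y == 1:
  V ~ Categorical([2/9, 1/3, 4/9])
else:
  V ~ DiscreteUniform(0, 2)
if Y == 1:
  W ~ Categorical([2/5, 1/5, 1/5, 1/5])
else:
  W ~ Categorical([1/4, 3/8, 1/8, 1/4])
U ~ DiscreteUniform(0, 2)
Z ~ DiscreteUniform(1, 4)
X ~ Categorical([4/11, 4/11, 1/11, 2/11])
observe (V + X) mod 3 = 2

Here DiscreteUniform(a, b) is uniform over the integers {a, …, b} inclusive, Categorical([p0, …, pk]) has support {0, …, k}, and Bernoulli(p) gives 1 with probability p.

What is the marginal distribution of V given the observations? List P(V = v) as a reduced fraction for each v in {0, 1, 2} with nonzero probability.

P(V=0) = 1/13, P(V=1) = 9/26, P(V=2) = 15/26

Enumerate traces; 576 have nonzero weight after conditioning:
  (Y=0, V=0, W=0, U=0, Z=1, X=2) weight 1/4752
  (Y=0, V=0, W=0, U=0, Z=2, X=2) weight 1/4752
  (Y=0, V=0, W=0, U=0, Z=3, X=2) weight 1/4752
  (Y=0, V=0, W=0, U=0, Z=4, X=2) weight 1/4752
  (Y=0, V=0, W=0, U=1, Z=1, X=2) weight 1/4752
  (Y=0, V=0, W=0, U=1, Z=2, X=2) weight 1/4752
  (Y=0, V=0, W=0, U=1, Z=3, X=2) weight 1/4752
  (Y=0, V=0, W=0, U=1, Z=4, X=2) weight 1/4752
  (Y=0, V=1, W=0, U=0, Z=1, X=1) weight 1/1188
  (Y=0, V=2, W=0, U=0, Z=1, X=0) weight 1/1188
  … 566 more
Group by V:
  weight(V=0) = 8/297
  weight(V=1) = 4/33
  weight(V=2) = 20/99
Total weight = 8/297 + 4/33 + 20/99 = 104/297
P(V=0 | obs) = 8/297 / 104/297 = 1/13
P(V=1 | obs) = 4/33 / 104/297 = 9/26
P(V=2 | obs) = 20/99 / 104/297 = 15/26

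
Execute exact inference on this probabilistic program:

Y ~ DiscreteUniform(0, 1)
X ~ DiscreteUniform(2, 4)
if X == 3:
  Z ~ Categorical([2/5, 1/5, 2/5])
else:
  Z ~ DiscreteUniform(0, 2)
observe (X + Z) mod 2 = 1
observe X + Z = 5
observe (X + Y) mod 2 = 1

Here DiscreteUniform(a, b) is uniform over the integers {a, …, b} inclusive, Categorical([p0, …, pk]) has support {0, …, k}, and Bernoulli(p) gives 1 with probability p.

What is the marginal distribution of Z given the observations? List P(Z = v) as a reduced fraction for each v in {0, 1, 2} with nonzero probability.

Enumerate traces; 2 have nonzero weight after conditioning:
  (Y=0, X=3, Z=2) weight 1/15
  (Y=1, X=4, Z=1) weight 1/18
Group by Z:
  weight(Z=1) = 1/18
  weight(Z=2) = 1/15
Total weight = 1/18 + 1/15 = 11/90
P(Z=1 | obs) = 1/18 / 11/90 = 5/11
P(Z=2 | obs) = 1/15 / 11/90 = 6/11

P(Z=1) = 5/11, P(Z=2) = 6/11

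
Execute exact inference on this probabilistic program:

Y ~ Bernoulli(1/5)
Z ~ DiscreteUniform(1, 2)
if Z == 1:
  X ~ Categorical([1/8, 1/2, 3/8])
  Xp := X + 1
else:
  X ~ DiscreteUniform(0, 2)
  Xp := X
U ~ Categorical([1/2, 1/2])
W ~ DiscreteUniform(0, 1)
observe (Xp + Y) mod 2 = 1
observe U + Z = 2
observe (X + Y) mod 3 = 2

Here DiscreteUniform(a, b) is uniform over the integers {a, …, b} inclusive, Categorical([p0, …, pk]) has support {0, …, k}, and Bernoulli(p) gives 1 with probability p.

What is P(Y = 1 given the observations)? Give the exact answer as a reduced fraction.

Enumerate traces; 4 have nonzero weight after conditioning:
  (Y=0, Z=1, X=2, U=1, W=0) weight 3/80
  (Y=0, Z=1, X=2, U=1, W=1) weight 3/80
  (Y=1, Z=1, X=1, U=1, W=0) weight 1/80
  (Y=1, Z=1, X=1, U=1, W=1) weight 1/80
Group by Y:
  weight(Y=0) = 3/40
  weight(Y=1) = 1/40
Total weight = 3/40 + 1/40 = 1/10
P(Y=0 | obs) = 3/40 / 1/10 = 3/4
P(Y=1 | obs) = 1/40 / 1/10 = 1/4

P(Y = 1 | obs) = 1/4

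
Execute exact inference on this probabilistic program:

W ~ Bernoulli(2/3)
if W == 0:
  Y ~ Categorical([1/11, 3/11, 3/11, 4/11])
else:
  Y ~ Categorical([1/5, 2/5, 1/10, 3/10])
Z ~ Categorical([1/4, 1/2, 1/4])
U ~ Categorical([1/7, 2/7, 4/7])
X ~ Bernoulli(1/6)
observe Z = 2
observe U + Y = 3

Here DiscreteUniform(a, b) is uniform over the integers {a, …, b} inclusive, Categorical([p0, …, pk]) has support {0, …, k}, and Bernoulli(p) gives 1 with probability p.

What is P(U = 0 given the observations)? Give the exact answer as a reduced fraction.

Enumerate traces; 12 have nonzero weight after conditioning:
  (W=0, Y=1, Z=2, U=2, X=0) weight 5/462
  (W=0, Y=1, Z=2, U=2, X=1) weight 1/462
  (W=0, Y=2, Z=2, U=1, X=0) weight 5/924
  (W=0, Y=2, Z=2, U=1, X=1) weight 1/924
  (W=0, Y=3, Z=2, U=0, X=0) weight 5/1386
  (W=0, Y=3, Z=2, U=0, X=1) weight 1/1386
  (W=1, Y=1, Z=2, U=2, X=0) weight 2/63
  (W=1, Y=1, Z=2, U=2, X=1) weight 2/315
  … 4 more
Group by U:
  weight(U=0) = 53/4620
  weight(U=1) = 13/1155
  weight(U=2) = 59/1155
Total weight = 53/4620 + 13/1155 + 59/1155 = 31/420
P(U=0 | obs) = 53/4620 / 31/420 = 53/341
P(U=1 | obs) = 13/1155 / 31/420 = 52/341
P(U=2 | obs) = 59/1155 / 31/420 = 236/341

P(U = 0 | obs) = 53/341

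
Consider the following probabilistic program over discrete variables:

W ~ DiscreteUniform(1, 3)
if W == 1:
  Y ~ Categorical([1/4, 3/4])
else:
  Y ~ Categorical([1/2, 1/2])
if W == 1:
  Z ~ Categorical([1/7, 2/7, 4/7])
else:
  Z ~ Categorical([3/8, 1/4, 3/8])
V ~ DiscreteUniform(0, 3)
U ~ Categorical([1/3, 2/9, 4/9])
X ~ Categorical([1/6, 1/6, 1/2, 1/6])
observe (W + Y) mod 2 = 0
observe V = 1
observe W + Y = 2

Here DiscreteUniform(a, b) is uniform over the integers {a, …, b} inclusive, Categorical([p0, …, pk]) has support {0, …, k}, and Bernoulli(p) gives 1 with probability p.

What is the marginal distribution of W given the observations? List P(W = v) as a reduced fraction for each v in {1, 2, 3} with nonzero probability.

Enumerate traces; 72 have nonzero weight after conditioning:
  (W=1, Y=1, Z=0, V=1, U=0, X=0) weight 1/2016
  (W=1, Y=1, Z=0, V=1, U=0, X=1) weight 1/2016
  (W=1, Y=1, Z=0, V=1, U=0, X=2) weight 1/672
  (W=1, Y=1, Z=0, V=1, U=0, X=3) weight 1/2016
  (W=1, Y=1, Z=0, V=1, U=1, X=0) weight 1/3024
  (W=1, Y=1, Z=0, V=1, U=1, X=1) weight 1/3024
  (W=1, Y=1, Z=0, V=1, U=1, X=2) weight 1/1008
  (W=1, Y=1, Z=0, V=1, U=1, X=3) weight 1/3024
  (W=2, Y=0, Z=0, V=1, U=0, X=0) weight 1/1152
  … 63 more
Group by W:
  weight(W=1) = 1/16
  weight(W=2) = 1/24
Total weight = 1/16 + 1/24 = 5/48
P(W=1 | obs) = 1/16 / 5/48 = 3/5
P(W=2 | obs) = 1/24 / 5/48 = 2/5

P(W=1) = 3/5, P(W=2) = 2/5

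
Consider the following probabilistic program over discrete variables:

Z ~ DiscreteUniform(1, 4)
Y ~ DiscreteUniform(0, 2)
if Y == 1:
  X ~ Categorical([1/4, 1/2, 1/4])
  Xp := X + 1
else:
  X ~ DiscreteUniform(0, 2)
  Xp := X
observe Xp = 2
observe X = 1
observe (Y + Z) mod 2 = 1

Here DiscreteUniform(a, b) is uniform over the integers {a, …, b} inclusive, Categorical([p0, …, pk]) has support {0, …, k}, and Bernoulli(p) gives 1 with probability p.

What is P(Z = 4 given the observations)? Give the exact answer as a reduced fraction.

Enumerate traces; 2 have nonzero weight after conditioning:
  (Z=2, Y=1, X=1) weight 1/24
  (Z=4, Y=1, X=1) weight 1/24
Group by Z:
  weight(Z=2) = 1/24
  weight(Z=4) = 1/24
Total weight = 1/24 + 1/24 = 1/12
P(Z=2 | obs) = 1/24 / 1/12 = 1/2
P(Z=4 | obs) = 1/24 / 1/12 = 1/2

P(Z = 4 | obs) = 1/2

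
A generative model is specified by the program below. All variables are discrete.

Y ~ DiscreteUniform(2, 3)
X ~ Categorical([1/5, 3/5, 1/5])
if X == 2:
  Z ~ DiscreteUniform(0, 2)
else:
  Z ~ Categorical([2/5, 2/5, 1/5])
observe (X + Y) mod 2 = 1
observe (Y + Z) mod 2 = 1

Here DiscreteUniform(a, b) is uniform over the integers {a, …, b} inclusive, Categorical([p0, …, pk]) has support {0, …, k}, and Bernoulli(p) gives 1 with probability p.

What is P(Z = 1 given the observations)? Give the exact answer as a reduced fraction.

P(Z = 1 | obs) = 18/37

Enumerate traces; 5 have nonzero weight after conditioning:
  (Y=2, X=1, Z=1) weight 3/25
  (Y=3, X=0, Z=0) weight 1/25
  (Y=3, X=0, Z=2) weight 1/50
  (Y=3, X=2, Z=0) weight 1/30
  (Y=3, X=2, Z=2) weight 1/30
Group by Z:
  weight(Z=0) = 11/150
  weight(Z=1) = 3/25
  weight(Z=2) = 4/75
Total weight = 11/150 + 3/25 + 4/75 = 37/150
P(Z=0 | obs) = 11/150 / 37/150 = 11/37
P(Z=1 | obs) = 3/25 / 37/150 = 18/37
P(Z=2 | obs) = 4/75 / 37/150 = 8/37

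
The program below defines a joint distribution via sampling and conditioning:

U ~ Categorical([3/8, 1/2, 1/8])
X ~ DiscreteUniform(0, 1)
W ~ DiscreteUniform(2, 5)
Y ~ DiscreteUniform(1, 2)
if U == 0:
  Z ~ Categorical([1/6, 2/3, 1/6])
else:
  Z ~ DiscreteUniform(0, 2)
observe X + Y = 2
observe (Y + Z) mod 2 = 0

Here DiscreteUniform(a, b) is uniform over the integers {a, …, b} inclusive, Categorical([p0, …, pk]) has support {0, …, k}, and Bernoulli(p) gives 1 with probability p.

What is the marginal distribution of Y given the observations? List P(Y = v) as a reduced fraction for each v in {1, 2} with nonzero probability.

P(Y=1) = 11/24, P(Y=2) = 13/24

Enumerate traces; 36 have nonzero weight after conditioning:
  (U=0, X=0, W=2, Y=2, Z=0) weight 1/256
  (U=0, X=0, W=2, Y=2, Z=2) weight 1/256
  (U=0, X=0, W=3, Y=2, Z=0) weight 1/256
  (U=0, X=0, W=3, Y=2, Z=2) weight 1/256
  (U=0, X=0, W=4, Y=2, Z=0) weight 1/256
  (U=0, X=0, W=4, Y=2, Z=2) weight 1/256
  (U=0, X=0, W=5, Y=2, Z=0) weight 1/256
  (U=0, X=0, W=5, Y=2, Z=2) weight 1/256
  (U=0, X=1, W=2, Y=1, Z=1) weight 1/64
  … 27 more
Group by Y:
  weight(Y=1) = 11/96
  weight(Y=2) = 13/96
Total weight = 11/96 + 13/96 = 1/4
P(Y=1 | obs) = 11/96 / 1/4 = 11/24
P(Y=2 | obs) = 13/96 / 1/4 = 13/24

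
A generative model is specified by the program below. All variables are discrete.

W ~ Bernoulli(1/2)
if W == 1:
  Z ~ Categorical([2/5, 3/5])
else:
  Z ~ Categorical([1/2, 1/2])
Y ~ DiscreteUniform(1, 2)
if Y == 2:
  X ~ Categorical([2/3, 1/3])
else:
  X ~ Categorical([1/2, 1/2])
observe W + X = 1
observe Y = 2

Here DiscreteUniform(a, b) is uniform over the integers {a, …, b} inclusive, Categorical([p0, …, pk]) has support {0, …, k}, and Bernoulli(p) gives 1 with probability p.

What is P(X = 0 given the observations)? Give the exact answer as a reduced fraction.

P(X = 0 | obs) = 2/3

Enumerate traces; 4 have nonzero weight after conditioning:
  (W=0, Z=0, Y=2, X=1) weight 1/24
  (W=0, Z=1, Y=2, X=1) weight 1/24
  (W=1, Z=0, Y=2, X=0) weight 1/15
  (W=1, Z=1, Y=2, X=0) weight 1/10
Group by X:
  weight(X=0) = 1/6
  weight(X=1) = 1/12
Total weight = 1/6 + 1/12 = 1/4
P(X=0 | obs) = 1/6 / 1/4 = 2/3
P(X=1 | obs) = 1/12 / 1/4 = 1/3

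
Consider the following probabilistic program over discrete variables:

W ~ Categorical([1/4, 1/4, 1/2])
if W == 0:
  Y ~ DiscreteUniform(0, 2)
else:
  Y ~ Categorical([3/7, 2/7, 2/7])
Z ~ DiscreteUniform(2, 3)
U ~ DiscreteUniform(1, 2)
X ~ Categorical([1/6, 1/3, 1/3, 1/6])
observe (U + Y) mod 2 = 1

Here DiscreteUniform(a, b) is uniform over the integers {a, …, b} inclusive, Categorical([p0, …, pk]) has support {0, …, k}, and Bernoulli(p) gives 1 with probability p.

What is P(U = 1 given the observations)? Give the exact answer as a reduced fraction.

P(U = 1 | obs) = 59/84

Enumerate traces; 72 have nonzero weight after conditioning:
  (W=0, Y=0, Z=2, U=1, X=0) weight 1/288
  (W=0, Y=0, Z=2, U=1, X=1) weight 1/144
  (W=0, Y=0, Z=2, U=1, X=2) weight 1/144
  (W=0, Y=0, Z=2, U=1, X=3) weight 1/288
  (W=0, Y=0, Z=3, U=1, X=0) weight 1/288
  (W=0, Y=0, Z=3, U=1, X=1) weight 1/144
  (W=0, Y=0, Z=3, U=1, X=2) weight 1/144
  (W=0, Y=0, Z=3, U=1, X=3) weight 1/288
  (W=0, Y=1, Z=2, U=2, X=0) weight 1/288
  … 63 more
Group by U:
  weight(U=1) = 59/168
  weight(U=2) = 25/168
Total weight = 59/168 + 25/168 = 1/2
P(U=1 | obs) = 59/168 / 1/2 = 59/84
P(U=2 | obs) = 25/168 / 1/2 = 25/84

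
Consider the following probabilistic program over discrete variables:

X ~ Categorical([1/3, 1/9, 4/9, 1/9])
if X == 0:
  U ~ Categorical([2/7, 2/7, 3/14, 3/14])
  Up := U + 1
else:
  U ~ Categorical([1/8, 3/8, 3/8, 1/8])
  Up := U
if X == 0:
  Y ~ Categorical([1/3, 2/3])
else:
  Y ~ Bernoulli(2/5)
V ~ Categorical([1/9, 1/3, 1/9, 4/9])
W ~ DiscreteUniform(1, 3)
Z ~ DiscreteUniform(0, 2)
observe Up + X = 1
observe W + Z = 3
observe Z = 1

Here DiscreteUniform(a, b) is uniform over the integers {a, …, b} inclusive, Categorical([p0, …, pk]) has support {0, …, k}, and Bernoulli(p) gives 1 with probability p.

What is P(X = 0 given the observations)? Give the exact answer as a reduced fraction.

Enumerate traces; 16 have nonzero weight after conditioning:
  (X=0, U=0, Y=0, V=0, W=2, Z=1) weight 2/5103
  (X=0, U=0, Y=0, V=1, W=2, Z=1) weight 2/1701
  (X=0, U=0, Y=0, V=2, W=2, Z=1) weight 2/5103
  (X=0, U=0, Y=0, V=3, W=2, Z=1) weight 8/5103
  (X=0, U=0, Y=1, V=0, W=2, Z=1) weight 4/5103
  (X=0, U=0, Y=1, V=1, W=2, Z=1) weight 4/1701
  (X=0, U=0, Y=1, V=2, W=2, Z=1) weight 4/5103
  (X=0, U=0, Y=1, V=3, W=2, Z=1) weight 16/5103
  (X=1, U=0, Y=0, V=0, W=2, Z=1) weight 1/9720
  … 7 more
Group by X:
  weight(X=0) = 2/189
  weight(X=1) = 1/648
Total weight = 2/189 + 1/648 = 55/4536
P(X=0 | obs) = 2/189 / 55/4536 = 48/55
P(X=1 | obs) = 1/648 / 55/4536 = 7/55

P(X = 0 | obs) = 48/55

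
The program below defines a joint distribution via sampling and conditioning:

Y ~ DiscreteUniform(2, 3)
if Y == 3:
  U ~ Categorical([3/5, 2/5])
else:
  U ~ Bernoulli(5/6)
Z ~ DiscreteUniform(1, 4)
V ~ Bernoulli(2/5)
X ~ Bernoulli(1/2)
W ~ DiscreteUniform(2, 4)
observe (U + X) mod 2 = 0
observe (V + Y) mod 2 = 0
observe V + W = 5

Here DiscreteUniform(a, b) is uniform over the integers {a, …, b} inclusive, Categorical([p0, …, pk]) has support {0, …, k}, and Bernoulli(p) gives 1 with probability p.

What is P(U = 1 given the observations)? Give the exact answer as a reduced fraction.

Enumerate traces; 8 have nonzero weight after conditioning:
  (Y=3, U=0, Z=1, V=1, X=0, W=4) weight 1/200
  (Y=3, U=0, Z=2, V=1, X=0, W=4) weight 1/200
  (Y=3, U=0, Z=3, V=1, X=0, W=4) weight 1/200
  (Y=3, U=0, Z=4, V=1, X=0, W=4) weight 1/200
  (Y=3, U=1, Z=1, V=1, X=1, W=4) weight 1/300
  (Y=3, U=1, Z=2, V=1, X=1, W=4) weight 1/300
  (Y=3, U=1, Z=3, V=1, X=1, W=4) weight 1/300
  (Y=3, U=1, Z=4, V=1, X=1, W=4) weight 1/300
Group by U:
  weight(U=0) = 1/50
  weight(U=1) = 1/75
Total weight = 1/50 + 1/75 = 1/30
P(U=0 | obs) = 1/50 / 1/30 = 3/5
P(U=1 | obs) = 1/75 / 1/30 = 2/5

P(U = 1 | obs) = 2/5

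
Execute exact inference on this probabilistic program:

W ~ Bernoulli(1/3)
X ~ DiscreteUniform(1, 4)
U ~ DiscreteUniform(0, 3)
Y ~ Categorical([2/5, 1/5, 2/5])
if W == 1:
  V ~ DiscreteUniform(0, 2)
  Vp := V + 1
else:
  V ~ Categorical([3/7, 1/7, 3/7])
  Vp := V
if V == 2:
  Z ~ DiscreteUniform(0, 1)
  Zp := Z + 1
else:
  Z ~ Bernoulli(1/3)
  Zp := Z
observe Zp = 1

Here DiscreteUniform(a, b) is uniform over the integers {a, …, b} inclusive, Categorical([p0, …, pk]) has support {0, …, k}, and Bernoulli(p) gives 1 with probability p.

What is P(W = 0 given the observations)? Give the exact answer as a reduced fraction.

Enumerate traces; 288 have nonzero weight after conditioning:
  (W=0, X=1, U=0, Y=0, V=0, Z=1) weight 1/420
  (W=0, X=1, U=0, Y=0, V=1, Z=1) weight 1/1260
  (W=0, X=1, U=0, Y=0, V=2, Z=0) weight 1/280
  (W=0, X=1, U=0, Y=1, V=0, Z=1) weight 1/840
  (W=0, X=1, U=0, Y=1, V=1, Z=1) weight 1/2520
  (W=0, X=1, U=0, Y=1, V=2, Z=0) weight 1/560
  (W=0, X=1, U=0, Y=2, V=0, Z=1) weight 1/420
  (W=0, X=1, U=0, Y=2, V=1, Z=1) weight 1/1260
  (W=1, X=1, U=0, Y=0, V=0, Z=1) weight 1/1080
  … 279 more
Group by W:
  weight(W=0) = 17/63
  weight(W=1) = 7/54
Total weight = 17/63 + 7/54 = 151/378
P(W=0 | obs) = 17/63 / 151/378 = 102/151
P(W=1 | obs) = 7/54 / 151/378 = 49/151

P(W = 0 | obs) = 102/151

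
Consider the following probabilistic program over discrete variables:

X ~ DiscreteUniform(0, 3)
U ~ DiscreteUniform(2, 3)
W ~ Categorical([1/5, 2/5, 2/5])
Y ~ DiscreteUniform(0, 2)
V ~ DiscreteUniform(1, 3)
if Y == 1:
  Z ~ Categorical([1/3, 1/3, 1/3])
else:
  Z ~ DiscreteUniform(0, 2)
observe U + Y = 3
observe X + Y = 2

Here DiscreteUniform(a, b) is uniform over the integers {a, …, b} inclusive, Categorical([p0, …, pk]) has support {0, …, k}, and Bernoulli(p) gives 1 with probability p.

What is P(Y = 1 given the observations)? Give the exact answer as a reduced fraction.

Enumerate traces; 54 have nonzero weight after conditioning:
  (X=1, U=2, W=0, Y=1, V=1, Z=0) weight 1/1080
  (X=1, U=2, W=0, Y=1, V=1, Z=1) weight 1/1080
  (X=1, U=2, W=0, Y=1, V=1, Z=2) weight 1/1080
  (X=1, U=2, W=0, Y=1, V=2, Z=0) weight 1/1080
  (X=1, U=2, W=0, Y=1, V=2, Z=1) weight 1/1080
  (X=1, U=2, W=0, Y=1, V=2, Z=2) weight 1/1080
  (X=1, U=2, W=0, Y=1, V=3, Z=0) weight 1/1080
  (X=1, U=2, W=0, Y=1, V=3, Z=1) weight 1/1080
  (X=2, U=3, W=0, Y=0, V=1, Z=0) weight 1/1080
  … 45 more
Group by Y:
  weight(Y=0) = 1/24
  weight(Y=1) = 1/24
Total weight = 1/24 + 1/24 = 1/12
P(Y=0 | obs) = 1/24 / 1/12 = 1/2
P(Y=1 | obs) = 1/24 / 1/12 = 1/2

P(Y = 1 | obs) = 1/2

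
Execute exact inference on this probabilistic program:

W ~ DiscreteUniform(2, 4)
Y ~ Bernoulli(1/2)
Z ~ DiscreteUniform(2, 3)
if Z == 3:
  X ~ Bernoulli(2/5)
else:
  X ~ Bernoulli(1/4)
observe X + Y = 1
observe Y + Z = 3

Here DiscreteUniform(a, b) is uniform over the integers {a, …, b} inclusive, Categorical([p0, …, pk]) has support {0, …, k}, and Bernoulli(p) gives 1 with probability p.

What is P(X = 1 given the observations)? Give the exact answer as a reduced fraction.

P(X = 1 | obs) = 8/23

Enumerate traces; 6 have nonzero weight after conditioning:
  (W=2, Y=0, Z=3, X=1) weight 1/30
  (W=2, Y=1, Z=2, X=0) weight 1/16
  (W=3, Y=0, Z=3, X=1) weight 1/30
  (W=3, Y=1, Z=2, X=0) weight 1/16
  (W=4, Y=0, Z=3, X=1) weight 1/30
  (W=4, Y=1, Z=2, X=0) weight 1/16
Group by X:
  weight(X=0) = 3/16
  weight(X=1) = 1/10
Total weight = 3/16 + 1/10 = 23/80
P(X=0 | obs) = 3/16 / 23/80 = 15/23
P(X=1 | obs) = 1/10 / 23/80 = 8/23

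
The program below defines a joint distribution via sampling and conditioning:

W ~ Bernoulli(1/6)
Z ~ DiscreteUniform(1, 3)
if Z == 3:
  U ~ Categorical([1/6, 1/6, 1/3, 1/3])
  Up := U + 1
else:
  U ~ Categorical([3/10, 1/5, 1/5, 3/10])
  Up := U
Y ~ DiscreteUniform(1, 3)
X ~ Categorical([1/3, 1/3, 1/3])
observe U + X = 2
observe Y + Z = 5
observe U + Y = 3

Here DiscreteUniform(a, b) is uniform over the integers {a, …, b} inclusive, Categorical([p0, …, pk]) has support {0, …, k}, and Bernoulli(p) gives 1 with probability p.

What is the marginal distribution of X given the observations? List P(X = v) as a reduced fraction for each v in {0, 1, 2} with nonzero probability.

Enumerate traces; 4 have nonzero weight after conditioning:
  (W=0, Z=2, U=0, Y=3, X=2) weight 1/108
  (W=0, Z=3, U=1, Y=2, X=1) weight 5/972
  (W=1, Z=2, U=0, Y=3, X=2) weight 1/540
  (W=1, Z=3, U=1, Y=2, X=1) weight 1/972
Group by X:
  weight(X=1) = 1/162
  weight(X=2) = 1/90
Total weight = 1/162 + 1/90 = 7/405
P(X=1 | obs) = 1/162 / 7/405 = 5/14
P(X=2 | obs) = 1/90 / 7/405 = 9/14

P(X=1) = 5/14, P(X=2) = 9/14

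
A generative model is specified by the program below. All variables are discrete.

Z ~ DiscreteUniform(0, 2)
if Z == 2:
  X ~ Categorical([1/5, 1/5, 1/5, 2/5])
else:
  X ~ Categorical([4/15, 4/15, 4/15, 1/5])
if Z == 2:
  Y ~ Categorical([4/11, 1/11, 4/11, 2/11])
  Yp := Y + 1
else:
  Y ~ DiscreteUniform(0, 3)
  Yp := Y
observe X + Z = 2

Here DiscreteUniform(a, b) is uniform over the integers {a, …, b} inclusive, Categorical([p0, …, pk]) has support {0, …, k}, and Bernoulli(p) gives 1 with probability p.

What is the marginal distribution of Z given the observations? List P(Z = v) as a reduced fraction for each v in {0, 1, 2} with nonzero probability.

P(Z=0) = 4/11, P(Z=1) = 4/11, P(Z=2) = 3/11

Enumerate traces; 12 have nonzero weight after conditioning:
  (Z=0, X=2, Y=0) weight 1/45
  (Z=0, X=2, Y=1) weight 1/45
  (Z=0, X=2, Y=2) weight 1/45
  (Z=0, X=2, Y=3) weight 1/45
  (Z=1, X=1, Y=0) weight 1/45
  (Z=1, X=1, Y=1) weight 1/45
  (Z=1, X=1, Y=2) weight 1/45
  (Z=1, X=1, Y=3) weight 1/45
  (Z=2, X=0, Y=0) weight 4/165
  … 3 more
Group by Z:
  weight(Z=0) = 4/45
  weight(Z=1) = 4/45
  weight(Z=2) = 1/15
Total weight = 4/45 + 4/45 + 1/15 = 11/45
P(Z=0 | obs) = 4/45 / 11/45 = 4/11
P(Z=1 | obs) = 4/45 / 11/45 = 4/11
P(Z=2 | obs) = 1/15 / 11/45 = 3/11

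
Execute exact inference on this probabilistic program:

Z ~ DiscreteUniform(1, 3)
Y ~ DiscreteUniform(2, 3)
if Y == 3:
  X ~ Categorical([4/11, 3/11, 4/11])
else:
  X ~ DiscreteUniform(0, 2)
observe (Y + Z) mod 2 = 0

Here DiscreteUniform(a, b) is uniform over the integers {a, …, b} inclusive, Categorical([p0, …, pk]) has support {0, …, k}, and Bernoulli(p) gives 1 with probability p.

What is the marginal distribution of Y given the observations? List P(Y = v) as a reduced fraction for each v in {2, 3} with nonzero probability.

Enumerate traces; 9 have nonzero weight after conditioning:
  (Z=1, Y=3, X=0) weight 2/33
  (Z=1, Y=3, X=1) weight 1/22
  (Z=1, Y=3, X=2) weight 2/33
  (Z=2, Y=2, X=0) weight 1/18
  (Z=2, Y=2, X=1) weight 1/18
  (Z=2, Y=2, X=2) weight 1/18
  (Z=3, Y=3, X=0) weight 2/33
  (Z=3, Y=3, X=1) weight 1/22
  … 1 more
Group by Y:
  weight(Y=2) = 1/6
  weight(Y=3) = 1/3
Total weight = 1/6 + 1/3 = 1/2
P(Y=2 | obs) = 1/6 / 1/2 = 1/3
P(Y=3 | obs) = 1/3 / 1/2 = 2/3

P(Y=2) = 1/3, P(Y=3) = 2/3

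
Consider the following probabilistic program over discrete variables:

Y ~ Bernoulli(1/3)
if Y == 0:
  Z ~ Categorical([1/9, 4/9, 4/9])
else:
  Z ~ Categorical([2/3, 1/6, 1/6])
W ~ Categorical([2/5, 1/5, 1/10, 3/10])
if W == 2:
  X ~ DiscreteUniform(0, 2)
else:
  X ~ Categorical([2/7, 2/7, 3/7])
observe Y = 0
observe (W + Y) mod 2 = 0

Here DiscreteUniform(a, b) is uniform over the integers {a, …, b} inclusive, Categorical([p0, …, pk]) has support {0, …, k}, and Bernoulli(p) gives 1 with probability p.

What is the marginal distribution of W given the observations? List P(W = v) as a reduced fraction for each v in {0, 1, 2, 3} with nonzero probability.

P(W=0) = 4/5, P(W=2) = 1/5

Enumerate traces; 18 have nonzero weight after conditioning:
  (Y=0, Z=0, W=0, X=0) weight 8/945
  (Y=0, Z=0, W=0, X=1) weight 8/945
  (Y=0, Z=0, W=0, X=2) weight 4/315
  (Y=0, Z=0, W=2, X=0) weight 1/405
  (Y=0, Z=0, W=2, X=1) weight 1/405
  (Y=0, Z=0, W=2, X=2) weight 1/405
  (Y=0, Z=1, W=0, X=0) weight 32/945
  (Y=0, Z=1, W=0, X=1) weight 32/945
  … 10 more
Group by W:
  weight(W=0) = 4/15
  weight(W=2) = 1/15
Total weight = 4/15 + 1/15 = 1/3
P(W=0 | obs) = 4/15 / 1/3 = 4/5
P(W=2 | obs) = 1/15 / 1/3 = 1/5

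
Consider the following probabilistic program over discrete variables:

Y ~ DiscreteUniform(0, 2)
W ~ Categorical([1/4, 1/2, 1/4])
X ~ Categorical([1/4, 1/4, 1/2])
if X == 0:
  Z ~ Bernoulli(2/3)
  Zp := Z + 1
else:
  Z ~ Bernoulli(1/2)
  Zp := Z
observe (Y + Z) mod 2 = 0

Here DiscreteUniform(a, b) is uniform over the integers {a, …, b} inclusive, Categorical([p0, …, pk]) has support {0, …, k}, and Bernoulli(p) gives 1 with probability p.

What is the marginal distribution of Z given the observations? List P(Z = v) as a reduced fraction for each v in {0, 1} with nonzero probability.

Enumerate traces; 27 have nonzero weight after conditioning:
  (Y=0, W=0, X=0, Z=0) weight 1/144
  (Y=0, W=0, X=1, Z=0) weight 1/96
  (Y=0, W=0, X=2, Z=0) weight 1/48
  (Y=0, W=1, X=0, Z=0) weight 1/72
  (Y=0, W=1, X=1, Z=0) weight 1/48
  (Y=0, W=1, X=2, Z=0) weight 1/24
  (Y=0, W=2, X=0, Z=0) weight 1/144
  (Y=0, W=2, X=1, Z=0) weight 1/96
  (Y=1, W=0, X=0, Z=1) weight 1/72
  … 18 more
Group by Z:
  weight(Z=0) = 11/36
  weight(Z=1) = 13/72
Total weight = 11/36 + 13/72 = 35/72
P(Z=0 | obs) = 11/36 / 35/72 = 22/35
P(Z=1 | obs) = 13/72 / 35/72 = 13/35

P(Z=0) = 22/35, P(Z=1) = 13/35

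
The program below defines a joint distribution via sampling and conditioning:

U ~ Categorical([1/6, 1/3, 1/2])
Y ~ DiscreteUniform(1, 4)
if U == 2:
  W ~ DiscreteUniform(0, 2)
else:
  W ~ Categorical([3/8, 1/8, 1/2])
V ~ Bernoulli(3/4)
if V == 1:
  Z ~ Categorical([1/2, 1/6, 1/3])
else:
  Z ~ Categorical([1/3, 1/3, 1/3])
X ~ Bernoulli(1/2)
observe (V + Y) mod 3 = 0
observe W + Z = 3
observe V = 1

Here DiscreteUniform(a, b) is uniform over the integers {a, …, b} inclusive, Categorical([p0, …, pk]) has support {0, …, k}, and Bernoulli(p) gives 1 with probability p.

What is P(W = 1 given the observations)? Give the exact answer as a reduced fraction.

P(W = 1 | obs) = 11/21

Enumerate traces; 12 have nonzero weight after conditioning:
  (U=0, Y=2, W=1, V=1, Z=2, X=0) weight 1/1536
  (U=0, Y=2, W=1, V=1, Z=2, X=1) weight 1/1536
  (U=0, Y=2, W=2, V=1, Z=1, X=0) weight 1/768
  (U=0, Y=2, W=2, V=1, Z=1, X=1) weight 1/768
  (U=1, Y=2, W=1, V=1, Z=2, X=0) weight 1/768
  (U=1, Y=2, W=1, V=1, Z=2, X=1) weight 1/768
  (U=1, Y=2, W=2, V=1, Z=1, X=0) weight 1/384
  (U=1, Y=2, W=2, V=1, Z=1, X=1) weight 1/384
  … 4 more
Group by W:
  weight(W=1) = 11/768
  weight(W=2) = 5/384
Total weight = 11/768 + 5/384 = 7/256
P(W=1 | obs) = 11/768 / 7/256 = 11/21
P(W=2 | obs) = 5/384 / 7/256 = 10/21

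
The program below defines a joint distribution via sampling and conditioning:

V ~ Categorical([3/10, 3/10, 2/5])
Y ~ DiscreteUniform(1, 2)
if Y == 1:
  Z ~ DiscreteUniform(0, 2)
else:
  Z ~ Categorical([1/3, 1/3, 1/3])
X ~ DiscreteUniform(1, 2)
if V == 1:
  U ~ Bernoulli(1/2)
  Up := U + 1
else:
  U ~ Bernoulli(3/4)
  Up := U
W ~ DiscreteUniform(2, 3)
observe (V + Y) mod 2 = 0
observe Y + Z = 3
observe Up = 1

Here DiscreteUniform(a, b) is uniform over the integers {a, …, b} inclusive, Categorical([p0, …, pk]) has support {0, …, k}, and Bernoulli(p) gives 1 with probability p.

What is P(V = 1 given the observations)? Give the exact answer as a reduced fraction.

P(V = 1 | obs) = 2/9

Enumerate traces; 12 have nonzero weight after conditioning:
  (V=0, Y=2, Z=1, X=1, U=1, W=2) weight 3/320
  (V=0, Y=2, Z=1, X=1, U=1, W=3) weight 3/320
  (V=0, Y=2, Z=1, X=2, U=1, W=2) weight 3/320
  (V=0, Y=2, Z=1, X=2, U=1, W=3) weight 3/320
  (V=1, Y=1, Z=2, X=1, U=0, W=2) weight 1/160
  (V=1, Y=1, Z=2, X=1, U=0, W=3) weight 1/160
  (V=1, Y=1, Z=2, X=2, U=0, W=2) weight 1/160
  (V=1, Y=1, Z=2, X=2, U=0, W=3) weight 1/160
  (V=2, Y=2, Z=1, X=1, U=1, W=2) weight 1/80
  … 3 more
Group by V:
  weight(V=0) = 3/80
  weight(V=1) = 1/40
  weight(V=2) = 1/20
Total weight = 3/80 + 1/40 + 1/20 = 9/80
P(V=0 | obs) = 3/80 / 9/80 = 1/3
P(V=1 | obs) = 1/40 / 9/80 = 2/9
P(V=2 | obs) = 1/20 / 9/80 = 4/9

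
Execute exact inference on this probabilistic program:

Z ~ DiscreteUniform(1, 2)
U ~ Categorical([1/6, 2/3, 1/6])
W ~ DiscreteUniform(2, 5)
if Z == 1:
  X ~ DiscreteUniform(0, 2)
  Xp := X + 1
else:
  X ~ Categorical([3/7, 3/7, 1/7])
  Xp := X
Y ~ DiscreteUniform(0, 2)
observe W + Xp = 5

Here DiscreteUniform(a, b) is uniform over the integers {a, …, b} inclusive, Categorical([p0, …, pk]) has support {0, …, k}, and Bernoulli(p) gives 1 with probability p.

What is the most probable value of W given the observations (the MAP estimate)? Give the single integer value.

Enumerate traces; 54 have nonzero weight after conditioning:
  (Z=1, U=0, W=2, X=2, Y=0) weight 1/432
  (Z=1, U=0, W=2, X=2, Y=1) weight 1/432
  (Z=1, U=0, W=2, X=2, Y=2) weight 1/432
  (Z=1, U=0, W=3, X=1, Y=0) weight 1/432
  (Z=1, U=0, W=3, X=1, Y=1) weight 1/432
  (Z=1, U=0, W=3, X=1, Y=2) weight 1/432
  (Z=1, U=0, W=4, X=0, Y=0) weight 1/432
  (Z=1, U=0, W=4, X=0, Y=1) weight 1/432
  (Z=2, U=0, W=5, X=0, Y=0) weight 1/336
  … 45 more
Group by W:
  weight(W=2) = 1/24
  weight(W=3) = 5/84
  weight(W=4) = 2/21
  weight(W=5) = 3/56
Total weight = 1/24 + 5/84 + 2/21 + 3/56 = 1/4
P(W=2 | obs) = 1/24 / 1/4 = 1/6
P(W=3 | obs) = 5/84 / 1/4 = 5/21
P(W=4 | obs) = 2/21 / 1/4 = 8/21
P(W=5 | obs) = 3/56 / 1/4 = 3/14
argmax = 4

argmax_v P(W = v | obs) = 4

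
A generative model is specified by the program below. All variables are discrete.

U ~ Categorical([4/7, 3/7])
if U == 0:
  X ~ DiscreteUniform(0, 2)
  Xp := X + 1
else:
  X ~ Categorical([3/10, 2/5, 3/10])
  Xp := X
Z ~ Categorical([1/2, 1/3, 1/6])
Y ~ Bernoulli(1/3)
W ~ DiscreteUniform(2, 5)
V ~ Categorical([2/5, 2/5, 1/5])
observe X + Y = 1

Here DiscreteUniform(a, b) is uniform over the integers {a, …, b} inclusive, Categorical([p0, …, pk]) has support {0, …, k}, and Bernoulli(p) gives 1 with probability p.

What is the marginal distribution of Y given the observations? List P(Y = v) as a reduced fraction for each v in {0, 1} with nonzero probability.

P(Y=0) = 152/219, P(Y=1) = 67/219

Enumerate traces; 144 have nonzero weight after conditioning:
  (U=0, X=0, Z=0, Y=1, W=2, V=0) weight 1/315
  (U=0, X=0, Z=0, Y=1, W=2, V=1) weight 1/315
  (U=0, X=0, Z=0, Y=1, W=2, V=2) weight 1/630
  (U=0, X=0, Z=0, Y=1, W=3, V=0) weight 1/315
  (U=0, X=0, Z=0, Y=1, W=3, V=1) weight 1/315
  (U=0, X=0, Z=0, Y=1, W=3, V=2) weight 1/630
  (U=0, X=0, Z=0, Y=1, W=4, V=0) weight 1/315
  (U=0, X=0, Z=0, Y=1, W=4, V=1) weight 1/315
  (U=0, X=1, Z=0, Y=0, W=2, V=0) weight 2/315
  … 135 more
Group by Y:
  weight(Y=0) = 76/315
  weight(Y=1) = 67/630
Total weight = 76/315 + 67/630 = 73/210
P(Y=0 | obs) = 76/315 / 73/210 = 152/219
P(Y=1 | obs) = 67/630 / 73/210 = 67/219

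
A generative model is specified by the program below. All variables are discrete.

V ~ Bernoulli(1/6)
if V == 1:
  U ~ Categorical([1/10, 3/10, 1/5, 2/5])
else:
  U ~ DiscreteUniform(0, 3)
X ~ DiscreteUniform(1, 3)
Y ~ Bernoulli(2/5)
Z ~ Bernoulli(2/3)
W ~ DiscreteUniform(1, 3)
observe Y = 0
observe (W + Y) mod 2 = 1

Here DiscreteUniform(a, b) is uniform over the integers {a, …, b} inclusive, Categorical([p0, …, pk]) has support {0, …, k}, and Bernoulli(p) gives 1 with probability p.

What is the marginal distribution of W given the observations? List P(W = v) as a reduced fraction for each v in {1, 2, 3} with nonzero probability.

P(W=1) = 1/2, P(W=3) = 1/2

Enumerate traces; 96 have nonzero weight after conditioning:
  (V=0, U=0, X=1, Y=0, Z=0, W=1) weight 1/216
  (V=0, U=0, X=1, Y=0, Z=0, W=3) weight 1/216
  (V=0, U=0, X=1, Y=0, Z=1, W=1) weight 1/108
  (V=0, U=0, X=1, Y=0, Z=1, W=3) weight 1/108
  (V=0, U=0, X=2, Y=0, Z=0, W=1) weight 1/216
  (V=0, U=0, X=2, Y=0, Z=0, W=3) weight 1/216
  (V=0, U=0, X=2, Y=0, Z=1, W=1) weight 1/108
  (V=0, U=0, X=2, Y=0, Z=1, W=3) weight 1/108
  … 88 more
Group by W:
  weight(W=1) = 1/5
  weight(W=3) = 1/5
Total weight = 1/5 + 1/5 = 2/5
P(W=1 | obs) = 1/5 / 2/5 = 1/2
P(W=3 | obs) = 1/5 / 2/5 = 1/2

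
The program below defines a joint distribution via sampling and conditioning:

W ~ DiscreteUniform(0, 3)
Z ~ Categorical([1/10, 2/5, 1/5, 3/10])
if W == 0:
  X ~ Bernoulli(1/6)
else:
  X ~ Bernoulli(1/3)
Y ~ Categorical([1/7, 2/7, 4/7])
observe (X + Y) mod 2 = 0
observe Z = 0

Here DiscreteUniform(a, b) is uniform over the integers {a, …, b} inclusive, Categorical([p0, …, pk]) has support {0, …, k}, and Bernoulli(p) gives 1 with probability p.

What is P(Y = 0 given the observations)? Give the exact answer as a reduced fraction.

Enumerate traces; 12 have nonzero weight after conditioning:
  (W=0, Z=0, X=0, Y=0) weight 1/336
  (W=0, Z=0, X=0, Y=2) weight 1/84
  (W=0, Z=0, X=1, Y=1) weight 1/840
  (W=1, Z=0, X=0, Y=0) weight 1/420
  (W=1, Z=0, X=0, Y=2) weight 1/105
  (W=1, Z=0, X=1, Y=1) weight 1/420
  (W=2, Z=0, X=0, Y=0) weight 1/420
  (W=2, Z=0, X=0, Y=2) weight 1/105
  … 4 more
Group by Y:
  weight(Y=0) = 17/1680
  weight(Y=1) = 1/120
  weight(Y=2) = 17/420
Total weight = 17/1680 + 1/120 + 17/420 = 33/560
P(Y=0 | obs) = 17/1680 / 33/560 = 17/99
P(Y=1 | obs) = 1/120 / 33/560 = 14/99
P(Y=2 | obs) = 17/420 / 33/560 = 68/99

P(Y = 0 | obs) = 17/99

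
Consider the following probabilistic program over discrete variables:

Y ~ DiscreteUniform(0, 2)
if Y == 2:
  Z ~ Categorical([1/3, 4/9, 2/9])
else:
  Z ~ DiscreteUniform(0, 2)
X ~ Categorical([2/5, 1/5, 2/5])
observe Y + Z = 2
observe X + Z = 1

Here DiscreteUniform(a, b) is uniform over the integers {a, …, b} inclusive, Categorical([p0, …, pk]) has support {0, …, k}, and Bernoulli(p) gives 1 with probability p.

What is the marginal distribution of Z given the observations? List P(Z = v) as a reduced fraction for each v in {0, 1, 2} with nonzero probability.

Enumerate traces; 2 have nonzero weight after conditioning:
  (Y=1, Z=1, X=0) weight 2/45
  (Y=2, Z=0, X=1) weight 1/45
Group by Z:
  weight(Z=0) = 1/45
  weight(Z=1) = 2/45
Total weight = 1/45 + 2/45 = 1/15
P(Z=0 | obs) = 1/45 / 1/15 = 1/3
P(Z=1 | obs) = 2/45 / 1/15 = 2/3

P(Z=0) = 1/3, P(Z=1) = 2/3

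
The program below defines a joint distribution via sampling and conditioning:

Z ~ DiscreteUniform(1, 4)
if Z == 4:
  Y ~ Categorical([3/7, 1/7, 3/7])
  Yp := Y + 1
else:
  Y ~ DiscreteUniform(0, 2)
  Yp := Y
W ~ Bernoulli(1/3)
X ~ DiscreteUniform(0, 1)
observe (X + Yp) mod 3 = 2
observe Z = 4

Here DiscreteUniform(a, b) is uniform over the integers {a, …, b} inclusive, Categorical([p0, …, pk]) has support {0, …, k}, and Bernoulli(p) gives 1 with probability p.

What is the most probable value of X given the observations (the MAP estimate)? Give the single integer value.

argmax_v P(X = v | obs) = 1

Enumerate traces; 4 have nonzero weight after conditioning:
  (Z=4, Y=0, W=0, X=1) weight 1/28
  (Z=4, Y=0, W=1, X=1) weight 1/56
  (Z=4, Y=1, W=0, X=0) weight 1/84
  (Z=4, Y=1, W=1, X=0) weight 1/168
Group by X:
  weight(X=0) = 1/56
  weight(X=1) = 3/56
Total weight = 1/56 + 3/56 = 1/14
P(X=0 | obs) = 1/56 / 1/14 = 1/4
P(X=1 | obs) = 3/56 / 1/14 = 3/4
argmax = 1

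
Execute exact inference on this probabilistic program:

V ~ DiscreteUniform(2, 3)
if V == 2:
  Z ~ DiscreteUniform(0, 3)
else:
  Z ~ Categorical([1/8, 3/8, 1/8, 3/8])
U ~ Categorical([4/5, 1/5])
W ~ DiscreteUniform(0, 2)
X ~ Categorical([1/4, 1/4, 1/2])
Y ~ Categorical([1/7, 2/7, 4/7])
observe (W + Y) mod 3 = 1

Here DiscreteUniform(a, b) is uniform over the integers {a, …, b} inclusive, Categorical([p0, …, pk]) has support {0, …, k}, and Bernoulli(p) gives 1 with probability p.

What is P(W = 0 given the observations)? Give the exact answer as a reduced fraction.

Enumerate traces; 144 have nonzero weight after conditioning:
  (V=2, Z=0, U=0, W=0, X=0, Y=1) weight 1/420
  (V=2, Z=0, U=0, W=0, X=1, Y=1) weight 1/420
  (V=2, Z=0, U=0, W=0, X=2, Y=1) weight 1/210
  (V=2, Z=0, U=0, W=1, X=0, Y=0) weight 1/840
  (V=2, Z=0, U=0, W=1, X=1, Y=0) weight 1/840
  (V=2, Z=0, U=0, W=1, X=2, Y=0) weight 1/420
  (V=2, Z=0, U=0, W=2, X=0, Y=2) weight 1/210
  (V=2, Z=0, U=0, W=2, X=1, Y=2) weight 1/210
  … 136 more
Group by W:
  weight(W=0) = 2/21
  weight(W=1) = 1/21
  weight(W=2) = 4/21
Total weight = 2/21 + 1/21 + 4/21 = 1/3
P(W=0 | obs) = 2/21 / 1/3 = 2/7
P(W=1 | obs) = 1/21 / 1/3 = 1/7
P(W=2 | obs) = 4/21 / 1/3 = 4/7

P(W = 0 | obs) = 2/7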